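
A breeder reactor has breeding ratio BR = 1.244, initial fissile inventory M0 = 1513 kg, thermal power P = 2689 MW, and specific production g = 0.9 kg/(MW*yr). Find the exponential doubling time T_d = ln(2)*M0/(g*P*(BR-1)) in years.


Breeding gain G = BR - 1 = 1.244 - 1 = 0.244
Fissile production rate = g * P * G = 0.9 * 2689 * 0.244 = 590.5044 kg/yr
T_d = ln(2) * M0 / (g * P * G)
T_d = ln(2) * 1513 / 590.5044 = 1.7760 yr

1.7760


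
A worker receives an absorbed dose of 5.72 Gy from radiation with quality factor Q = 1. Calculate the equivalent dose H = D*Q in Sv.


H = D * Q
H = 5.72 * 1
H = 5.7200 Sv

5.7200


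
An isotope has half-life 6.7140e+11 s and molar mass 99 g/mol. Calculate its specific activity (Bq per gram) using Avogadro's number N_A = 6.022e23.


lambda = ln(2) / t_half = ln(2) / 6.7140e+11 = 1.032391e-12 /s
SA = lambda * N_A / M
SA = 1.032391e-12 * 6.022e23 / 99
SA = 6.2799e+09 Bq/g

6.2799e+09


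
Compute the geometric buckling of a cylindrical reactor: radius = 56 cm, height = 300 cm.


B^2 = (2.405/R)^2 + (pi/H)^2
B^2 = (2.405/56)^2 + (pi/300)^2
B^2 = 0.0019541 /cm^2

0.0019541


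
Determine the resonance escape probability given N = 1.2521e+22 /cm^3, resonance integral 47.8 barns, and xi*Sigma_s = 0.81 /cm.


p = exp(-N * I * 1e-24 / (xi*Sigma_s))
p = exp(-1.2521e+22 * 47.8 * 1e-24 / 0.81)
p = 0.47764

0.47764


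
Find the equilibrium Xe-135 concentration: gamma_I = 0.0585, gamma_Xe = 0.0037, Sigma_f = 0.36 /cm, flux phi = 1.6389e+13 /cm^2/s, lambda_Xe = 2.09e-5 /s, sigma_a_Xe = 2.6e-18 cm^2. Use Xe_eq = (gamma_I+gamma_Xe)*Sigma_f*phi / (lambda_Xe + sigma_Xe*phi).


Xe_eq = (gamma_I + gamma_Xe) * Sigma_f * phi / (lambda_Xe + sigma_Xe * phi)
Numerator = (0.0585 + 0.0037) * 0.36 * 1.6389e+13 = 3.669825e+11
Denominator = 2.09e-5 + 2.6e-18 * 1.6389e+13 = 6.351140e-05
Xe_eq = 3.669825e+11 / 6.351140e-05 = 5.7782e+15 /cm^3

5.7782e+15


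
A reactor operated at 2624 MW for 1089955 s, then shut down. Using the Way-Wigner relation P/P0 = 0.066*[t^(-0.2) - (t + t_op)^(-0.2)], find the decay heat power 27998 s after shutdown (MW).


P/P0 = 0.066 * [t^(-0.2) - (t + t_op)^(-0.2)]
P/P0 = 0.066 * [27998^(-0.2) - (27998 + 1089955)^(-0.2)]
P/P0 = 0.066 * [0.1289955 - 0.06170428] = 0.004441221
P = 2624 * 0.004441221 = 11.654 MW

11.654


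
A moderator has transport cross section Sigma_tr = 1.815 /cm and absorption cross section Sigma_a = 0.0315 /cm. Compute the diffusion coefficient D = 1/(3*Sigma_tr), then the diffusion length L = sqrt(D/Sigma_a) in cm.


D = 1 / (3 * Sigma_tr) = 1 / (3 * 1.815) = 0.1836547 cm
L = sqrt(D / Sigma_a)
L = sqrt(0.1836547 / 0.0315)
L = 2.4146 cm

2.4146


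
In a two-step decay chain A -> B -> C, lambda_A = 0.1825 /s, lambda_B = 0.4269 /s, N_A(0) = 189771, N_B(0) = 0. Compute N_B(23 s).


N_B(t) = lambda_A * N_A0 / (lambda_B - lambda_A) * [exp(-lambda_A*t) - exp(-lambda_B*t)]
exp(-0.1825*23) = 0.01503311; exp(-0.4269*23) = 5.442429e-05
N_B = 0.1825 * 189771 / (0.4269 - 0.1825) * (0.01503311 - 5.442429e-05)
N_B = 2122.6

2122.6


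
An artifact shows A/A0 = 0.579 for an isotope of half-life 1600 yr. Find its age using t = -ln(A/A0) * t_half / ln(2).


lambda = ln(2) / t_half = ln(2) / 1600 = 4.332170e-04 /yr
t = -ln(A/A0) / lambda
t = -ln(0.579) / 4.332170e-04
t = 1261.4 yr

1261.4


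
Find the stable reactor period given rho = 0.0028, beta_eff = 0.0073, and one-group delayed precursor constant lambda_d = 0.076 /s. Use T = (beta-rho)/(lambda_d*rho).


T = (beta - rho) / (lambda_d * rho)
T = (0.0073 - 0.0028) / (0.076 * 0.0028)
T = 21.147 s

21.147


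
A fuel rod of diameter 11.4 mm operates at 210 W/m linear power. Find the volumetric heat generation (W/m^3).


r = D / 2 / 1000 = 11.4 / 2 / 1000 = 0.0057 m
q''' = q' / (pi * r^2)
q''' = 210 / (pi * 0.0057^2)
q''' = 2.0574e+06 W/m^3

2.0574e+06


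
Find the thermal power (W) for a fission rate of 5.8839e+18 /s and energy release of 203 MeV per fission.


P = fission_rate * E_MeV * 1.602e-13
P = 5.8839e+18 * 203 * 1.602e-13
P = 1.9135e+08 W

1.9135e+08


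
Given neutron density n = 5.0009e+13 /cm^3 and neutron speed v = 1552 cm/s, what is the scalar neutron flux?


phi = n * v
phi = 5.0009e+13 * 1552
phi = 7.7614e+16 /cm^2/s

7.7614e+16


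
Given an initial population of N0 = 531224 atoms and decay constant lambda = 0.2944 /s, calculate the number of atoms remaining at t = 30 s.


N = N0 * exp(-lambda * t)
N = 531224 * exp(-0.2944 * 30)
N = 77.551

77.551


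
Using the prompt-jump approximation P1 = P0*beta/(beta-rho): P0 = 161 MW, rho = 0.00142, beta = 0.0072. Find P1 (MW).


P1/P0 = beta / (beta - rho)
P1/P0 = 0.0072 / (0.0072 - 0.00142) = 1.245675
P1 = 161 * 1.245675 = 200.55 MW

200.55


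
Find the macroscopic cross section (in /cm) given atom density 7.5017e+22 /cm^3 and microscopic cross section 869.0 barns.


Sigma = N * sigma_barns * 1e-24
Sigma = 7.5017e+22 * 869.0 * 1e-24
Sigma = 65.190 /cm

65.190


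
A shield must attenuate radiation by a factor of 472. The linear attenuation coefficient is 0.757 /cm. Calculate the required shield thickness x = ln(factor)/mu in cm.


x = ln(factor) / mu
x = ln(472) / 0.757
x = 8.1334 cm

8.1334


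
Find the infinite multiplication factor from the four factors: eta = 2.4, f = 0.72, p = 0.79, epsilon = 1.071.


k_inf = eta * f * p * epsilon
k_inf = 2.4 * 0.72 * 0.79 * 1.071
k_inf = 1.4620

1.4620


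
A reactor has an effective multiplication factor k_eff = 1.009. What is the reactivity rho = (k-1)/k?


rho = (k_eff - 1) / k_eff
rho = (1.009 - 1) / 1.009
rho = 0.0089197

0.0089197


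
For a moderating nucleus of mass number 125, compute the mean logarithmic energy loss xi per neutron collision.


xi = 1 + (A-1)^2/(2A) * ln((A-1)/(A+1))
xi = 1 + (125-1)^2/(2*125) * ln((125-1)/(125 +1))
xi = 0.015915

0.015915


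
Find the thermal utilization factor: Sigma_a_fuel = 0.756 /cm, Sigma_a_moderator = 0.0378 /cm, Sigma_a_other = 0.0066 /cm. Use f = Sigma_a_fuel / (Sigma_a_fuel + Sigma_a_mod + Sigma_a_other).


f = Sigma_a_fuel / (Sigma_a_fuel + Sigma_a_mod + Sigma_a_other)
f = 0.756 / (0.756 + 0.0378 + 0.0066)
f = 0.94453

0.94453


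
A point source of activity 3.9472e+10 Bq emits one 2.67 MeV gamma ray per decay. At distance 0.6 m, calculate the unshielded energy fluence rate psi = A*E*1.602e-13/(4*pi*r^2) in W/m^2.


psi = A * E * 1.602e-13 / (4*pi*r^2)
psi = 3.9472e+10 * 2.67 * 1.602e-13 / (4*pi*0.6^2)
psi = 0.0037321 W/m^2

0.0037321


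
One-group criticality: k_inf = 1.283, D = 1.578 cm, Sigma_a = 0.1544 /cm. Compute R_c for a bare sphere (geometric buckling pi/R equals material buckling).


L^2 = D / Sigma_a = 1.578 / 0.1544 = 10.22021 cm^2
B_m^2 = (k_inf - 1) / L^2 = (1.283 - 1) / 10.22021 = 0.02769023 /cm^2
For a bare sphere: B_g = pi/R, so R_c = pi / sqrt(B_m^2)
R_c = pi / sqrt(0.02769023) = 18.879 cm

18.879


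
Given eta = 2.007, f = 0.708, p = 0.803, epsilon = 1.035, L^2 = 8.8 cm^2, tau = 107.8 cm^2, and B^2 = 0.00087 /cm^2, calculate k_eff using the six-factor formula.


k_inf = eta*f*p*eps = 2.007*0.708*0.803*1.035 = 1.180964
P_TNL = 1/(1 + L^2*B^2) = 1/(1 + 8.8*0.00087) = 0.9924022
P_FNL = exp(-B^2*tau) = exp(-0.00087*107.8) = 0.9104776
k_eff = k_inf * P_TNL * P_FNL = 1.180964 * 0.9924022 * 0.9104776
k_eff = 1.0671

1.0671


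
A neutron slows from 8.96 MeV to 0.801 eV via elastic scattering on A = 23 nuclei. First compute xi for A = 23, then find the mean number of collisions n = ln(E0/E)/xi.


xi = 1 + (A-1)^2/(2A)*ln((A-1)/(A+1)) = 0.08448899 (for A = 23)
n = ln(E0/E) / xi
n = ln(8.96e6 / 0.801) / 0.08448899
n = ln(1.118602e+07) / 0.08448899 = 192.10

192.10


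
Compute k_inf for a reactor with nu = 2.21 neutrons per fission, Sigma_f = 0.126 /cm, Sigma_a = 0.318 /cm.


k_inf = nu * Sigma_f / Sigma_a
k_inf = 2.21 * 0.126 / 0.318
k_inf = 0.87566

0.87566


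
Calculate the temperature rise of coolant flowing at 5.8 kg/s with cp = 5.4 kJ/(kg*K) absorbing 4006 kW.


dT = Q / (m_dot * cp)
dT = 4006 / (5.8 * 5.4)
dT = 127.91 C

127.91


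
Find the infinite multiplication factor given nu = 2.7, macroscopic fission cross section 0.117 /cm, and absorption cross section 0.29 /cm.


k_inf = nu * Sigma_f / Sigma_a
k_inf = 2.7 * 0.117 / 0.29
k_inf = 1.0893

1.0893


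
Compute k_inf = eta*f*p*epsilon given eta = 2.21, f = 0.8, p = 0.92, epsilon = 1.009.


k_inf = eta * f * p * epsilon
k_inf = 2.21 * 0.8 * 0.92 * 1.009
k_inf = 1.6412

1.6412


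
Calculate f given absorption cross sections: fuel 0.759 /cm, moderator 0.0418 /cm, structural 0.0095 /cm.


f = Sigma_a_fuel / (Sigma_a_fuel + Sigma_a_mod + Sigma_a_other)
f = 0.759 / (0.759 + 0.0418 + 0.0095)
f = 0.93669

0.93669


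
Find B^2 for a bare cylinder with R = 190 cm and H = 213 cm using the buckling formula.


B^2 = (2.405/R)^2 + (pi/H)^2
B^2 = (2.405/190)^2 + (pi/213)^2
B^2 = 3.7776e-04 /cm^2

3.7776e-04


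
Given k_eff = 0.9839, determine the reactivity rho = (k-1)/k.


rho = (k_eff - 1) / k_eff
rho = (0.9839 - 1) / 0.9839
rho = -0.016363

-0.016363


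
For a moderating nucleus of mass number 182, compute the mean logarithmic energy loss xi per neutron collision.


xi = 1 + (A-1)^2/(2A) * ln((A-1)/(A+1))
xi = 1 + (182-1)^2/(2*182) * ln((182-1)/(182 +1))
xi = 0.010949

0.010949


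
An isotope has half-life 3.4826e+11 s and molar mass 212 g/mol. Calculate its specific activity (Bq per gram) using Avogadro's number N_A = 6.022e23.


lambda = ln(2) / t_half = ln(2) / 3.4826e+11 = 1.990315e-12 /s
SA = lambda * N_A / M
SA = 1.990315e-12 * 6.022e23 / 212
SA = 5.6536e+09 Bq/g

5.6536e+09


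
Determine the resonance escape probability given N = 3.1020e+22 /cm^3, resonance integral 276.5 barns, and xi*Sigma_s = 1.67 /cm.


p = exp(-N * I * 1e-24 / (xi*Sigma_s))
p = exp(-3.1020e+22 * 276.5 * 1e-24 / 1.67)
p = 0.0058815

0.0058815


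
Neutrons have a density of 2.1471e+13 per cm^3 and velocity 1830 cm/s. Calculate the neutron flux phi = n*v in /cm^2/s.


phi = n * v
phi = 2.1471e+13 * 1830
phi = 3.9292e+16 /cm^2/s

3.9292e+16


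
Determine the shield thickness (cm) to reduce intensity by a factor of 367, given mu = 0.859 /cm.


x = ln(factor) / mu
x = ln(367) / 0.859
x = 6.8747 cm

6.8747


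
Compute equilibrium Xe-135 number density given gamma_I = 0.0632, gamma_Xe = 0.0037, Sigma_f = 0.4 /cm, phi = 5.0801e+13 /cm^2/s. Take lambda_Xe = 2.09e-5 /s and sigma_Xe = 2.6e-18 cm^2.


Xe_eq = (gamma_I + gamma_Xe) * Sigma_f * phi / (lambda_Xe + sigma_Xe * phi)
Numerator = (0.0632 + 0.0037) * 0.4 * 5.0801e+13 = 1.359435e+12
Denominator = 2.09e-5 + 2.6e-18 * 5.0801e+13 = 1.529826e-04
Xe_eq = 1.359435e+12 / 1.529826e-04 = 8.8862e+15 /cm^3

8.8862e+15


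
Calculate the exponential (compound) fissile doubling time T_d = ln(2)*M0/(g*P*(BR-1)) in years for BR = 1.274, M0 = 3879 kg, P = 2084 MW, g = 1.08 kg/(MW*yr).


Breeding gain G = BR - 1 = 1.274 - 1 = 0.274
Fissile production rate = g * P * G = 1.08 * 2084 * 0.274 = 616.69728 kg/yr
T_d = ln(2) * M0 / (g * P * G)
T_d = ln(2) * 3879 / 616.69728 = 4.3599 yr

4.3599


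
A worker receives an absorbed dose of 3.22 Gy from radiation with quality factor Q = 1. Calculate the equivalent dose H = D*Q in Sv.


H = D * Q
H = 3.22 * 1
H = 3.2200 Sv

3.2200


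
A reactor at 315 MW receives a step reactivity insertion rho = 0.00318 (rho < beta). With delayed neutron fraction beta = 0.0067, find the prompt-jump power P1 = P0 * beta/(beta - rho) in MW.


P1/P0 = beta / (beta - rho)
P1/P0 = 0.0067 / (0.0067 - 0.00318) = 1.903409
P1 = 315 * 1.903409 = 599.57 MW

599.57


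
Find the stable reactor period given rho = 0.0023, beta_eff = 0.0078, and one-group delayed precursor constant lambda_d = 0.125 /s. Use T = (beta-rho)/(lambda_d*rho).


T = (beta - rho) / (lambda_d * rho)
T = (0.0078 - 0.0023) / (0.125 * 0.0023)
T = 19.130 s

19.130


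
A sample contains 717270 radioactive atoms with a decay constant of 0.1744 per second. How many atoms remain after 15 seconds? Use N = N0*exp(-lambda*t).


N = N0 * exp(-lambda * t)
N = 717270 * exp(-0.1744 * 15)
N = 52429

52429


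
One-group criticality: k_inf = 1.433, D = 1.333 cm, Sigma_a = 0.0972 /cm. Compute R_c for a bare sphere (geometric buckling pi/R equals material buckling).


L^2 = D / Sigma_a = 1.333 / 0.0972 = 13.71399 cm^2
B_m^2 = (k_inf - 1) / L^2 = (1.433 - 1) / 13.71399 = 0.03157360 /cm^2
For a bare sphere: B_g = pi/R, so R_c = pi / sqrt(B_m^2)
R_c = pi / sqrt(0.03157360) = 17.680 cm

17.680


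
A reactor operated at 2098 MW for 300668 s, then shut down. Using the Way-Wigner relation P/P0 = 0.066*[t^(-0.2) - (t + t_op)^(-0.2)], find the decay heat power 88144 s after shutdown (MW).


P/P0 = 0.066 * [t^(-0.2) - (t + t_op)^(-0.2)]
P/P0 = 0.066 * [88144^(-0.2) - (88144 + 300668)^(-0.2)]
P/P0 = 0.066 * [0.1025561 - 0.07621704] = 0.001738378
P = 2098 * 0.001738378 = 3.6471 MW

3.6471


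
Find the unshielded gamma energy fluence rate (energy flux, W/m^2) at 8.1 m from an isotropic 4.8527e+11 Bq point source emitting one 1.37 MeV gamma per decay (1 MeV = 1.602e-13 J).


psi = A * E * 1.602e-13 / (4*pi*r^2)
psi = 4.8527e+11 * 1.37 * 1.602e-13 / (4*pi*8.1^2)
psi = 1.2918e-04 W/m^2

1.2918e-04


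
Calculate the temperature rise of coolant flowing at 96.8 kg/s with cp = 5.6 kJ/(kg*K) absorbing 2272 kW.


dT = Q / (m_dot * cp)
dT = 2272 / (96.8 * 5.6)
dT = 4.1913 C

4.1913


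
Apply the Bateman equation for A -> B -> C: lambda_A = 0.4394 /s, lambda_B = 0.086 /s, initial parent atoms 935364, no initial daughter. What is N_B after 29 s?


N_B(t) = lambda_A * N_A0 / (lambda_B - lambda_A) * [exp(-lambda_A*t) - exp(-lambda_B*t)]
exp(-0.4394*29) = 2.923877e-06; exp(-0.086*29) = 0.08257899
N_B = 0.4394 * 935364 / (0.086 - 0.4394) * (2.923877e-06 - 0.08257899)
N_B = 96035

96035


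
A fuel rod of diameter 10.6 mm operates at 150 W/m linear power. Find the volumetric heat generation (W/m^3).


r = D / 2 / 1000 = 10.6 / 2 / 1000 = 0.0053 m
q''' = q' / (pi * r^2)
q''' = 150 / (pi * 0.0053^2)
q''' = 1.6998e+06 W/m^3

1.6998e+06


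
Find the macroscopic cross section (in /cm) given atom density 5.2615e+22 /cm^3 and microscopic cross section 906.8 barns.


Sigma = N * sigma_barns * 1e-24
Sigma = 5.2615e+22 * 906.8 * 1e-24
Sigma = 47.711 /cm

47.711


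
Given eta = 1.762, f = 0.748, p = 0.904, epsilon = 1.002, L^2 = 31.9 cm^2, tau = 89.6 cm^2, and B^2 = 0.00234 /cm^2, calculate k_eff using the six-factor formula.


k_inf = eta*f*p*eps = 1.762*0.748*0.904*1.002 = 1.193833
P_TNL = 1/(1 + L^2*B^2) = 1/(1 + 31.9*0.00234) = 0.9305390
P_FNL = exp(-B^2*tau) = exp(-0.00234*89.6) = 0.8108566
k_eff = k_inf * P_TNL * P_FNL = 1.193833 * 0.9305390 * 0.8108566
k_eff = 0.90079

0.90079


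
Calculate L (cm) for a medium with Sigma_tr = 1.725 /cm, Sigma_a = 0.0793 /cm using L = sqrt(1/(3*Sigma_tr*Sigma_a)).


D = 1 / (3 * Sigma_tr) = 1 / (3 * 1.725) = 0.1932367 cm
L = sqrt(D / Sigma_a)
L = sqrt(0.1932367 / 0.0793)
L = 1.5610 cm

1.5610


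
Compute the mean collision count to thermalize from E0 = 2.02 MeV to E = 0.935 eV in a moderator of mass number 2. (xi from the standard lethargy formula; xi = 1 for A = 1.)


xi = 1 + (A-1)^2/(2A)*ln((A-1)/(A+1)) = 0.7253469 (for A = 2)
n = ln(E0/E) / xi
n = ln(2.02e6 / 0.935) / 0.7253469
n = ln(2.160428e+06) / 0.7253469 = 20.109

20.109


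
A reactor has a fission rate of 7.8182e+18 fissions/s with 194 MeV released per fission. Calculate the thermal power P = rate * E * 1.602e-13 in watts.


P = fission_rate * E_MeV * 1.602e-13
P = 7.8182e+18 * 194 * 1.602e-13
P = 2.4298e+08 W

2.4298e+08


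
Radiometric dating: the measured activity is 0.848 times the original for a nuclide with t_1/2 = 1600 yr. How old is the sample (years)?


lambda = ln(2) / t_half = ln(2) / 1600 = 4.332170e-04 /yr
t = -ln(A/A0) / lambda
t = -ln(0.848) / 4.332170e-04
t = 380.58 yr

380.58


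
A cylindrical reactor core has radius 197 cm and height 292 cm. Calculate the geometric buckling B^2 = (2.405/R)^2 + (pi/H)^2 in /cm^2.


B^2 = (2.405/R)^2 + (pi/H)^2
B^2 = (2.405/197)^2 + (pi/292)^2
B^2 = 2.6479e-04 /cm^2

2.6479e-04


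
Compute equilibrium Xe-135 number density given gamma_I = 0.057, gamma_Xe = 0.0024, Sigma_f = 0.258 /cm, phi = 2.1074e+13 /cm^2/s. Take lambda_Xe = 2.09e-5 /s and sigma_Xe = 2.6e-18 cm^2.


Xe_eq = (gamma_I + gamma_Xe) * Sigma_f * phi / (lambda_Xe + sigma_Xe * phi)
Numerator = (0.057 + 0.0024) * 0.258 * 2.1074e+13 = 3.229633e+11
Denominator = 2.09e-5 + 2.6e-18 * 2.1074e+13 = 7.569240e-05
Xe_eq = 3.229633e+11 / 7.569240e-05 = 4.2668e+15 /cm^3

4.2668e+15


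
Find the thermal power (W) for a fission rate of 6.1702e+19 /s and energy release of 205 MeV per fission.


P = fission_rate * E_MeV * 1.602e-13
P = 6.1702e+19 * 205 * 1.602e-13
P = 2.0264e+09 W

2.0264e+09


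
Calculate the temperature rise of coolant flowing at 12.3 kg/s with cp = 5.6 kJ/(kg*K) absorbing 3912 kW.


dT = Q / (m_dot * cp)
dT = 3912 / (12.3 * 5.6)
dT = 56.794 C

56.794


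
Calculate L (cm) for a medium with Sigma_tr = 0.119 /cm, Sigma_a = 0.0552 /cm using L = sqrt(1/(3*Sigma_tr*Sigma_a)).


D = 1 / (3 * Sigma_tr) = 1 / (3 * 0.119) = 2.801120 cm
L = sqrt(D / Sigma_a)
L = sqrt(2.801120 / 0.0552)
L = 7.1235 cm

7.1235


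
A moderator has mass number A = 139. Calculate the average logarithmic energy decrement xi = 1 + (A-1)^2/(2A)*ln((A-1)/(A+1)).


xi = 1 + (A-1)^2/(2A) * ln((A-1)/(A+1))
xi = 1 + (139-1)^2/(2*139) * ln((139-1)/(139 +1))
xi = 0.014320

0.014320


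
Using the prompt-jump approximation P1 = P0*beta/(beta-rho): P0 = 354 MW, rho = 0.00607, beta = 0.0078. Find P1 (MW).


P1/P0 = beta / (beta - rho)
P1/P0 = 0.0078 / (0.0078 - 0.00607) = 4.508671
P1 = 354 * 4.508671 = 1596.1 MW

1596.1


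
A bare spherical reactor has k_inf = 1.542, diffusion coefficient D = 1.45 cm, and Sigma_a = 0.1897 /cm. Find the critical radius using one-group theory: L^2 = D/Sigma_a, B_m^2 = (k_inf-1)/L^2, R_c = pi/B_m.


L^2 = D / Sigma_a = 1.45 / 0.1897 = 7.643648 cm^2
B_m^2 = (k_inf - 1) / L^2 = (1.542 - 1) / 7.643648 = 0.07090855 /cm^2
For a bare sphere: B_g = pi/R, so R_c = pi / sqrt(B_m^2)
R_c = pi / sqrt(0.07090855) = 11.798 cm

11.798


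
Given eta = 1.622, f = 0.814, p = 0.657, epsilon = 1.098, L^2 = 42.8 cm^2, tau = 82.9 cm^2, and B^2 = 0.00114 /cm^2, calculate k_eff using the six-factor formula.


k_inf = eta*f*p*eps = 1.622*0.814*0.657*1.098 = 0.9524517
P_TNL = 1/(1 + L^2*B^2) = 1/(1 + 42.8*0.00114) = 0.9534779
P_FNL = exp(-B^2*tau) = exp(-0.00114*82.9) = 0.9098223
k_eff = k_inf * P_TNL * P_FNL = 0.9524517 * 0.9534779 * 0.9098223
k_eff = 0.82625

0.82625


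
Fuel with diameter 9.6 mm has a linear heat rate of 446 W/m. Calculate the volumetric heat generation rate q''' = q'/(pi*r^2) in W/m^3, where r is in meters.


r = D / 2 / 1000 = 9.6 / 2 / 1000 = 0.0048 m
q''' = q' / (pi * r^2)
q''' = 446 / (pi * 0.0048^2)
q''' = 6.1617e+06 W/m^3

6.1617e+06


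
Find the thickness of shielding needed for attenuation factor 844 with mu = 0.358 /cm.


x = ln(factor) / mu
x = ln(844) / 0.358
x = 18.822 cm

18.822


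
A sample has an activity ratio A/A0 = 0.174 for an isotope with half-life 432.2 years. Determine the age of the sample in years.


lambda = ln(2) / t_half = ln(2) / 432.2 = 0.001603765 /yr
t = -ln(A/A0) / lambda
t = -ln(0.174) / 0.001603765
t = 1090.4 yr

1090.4


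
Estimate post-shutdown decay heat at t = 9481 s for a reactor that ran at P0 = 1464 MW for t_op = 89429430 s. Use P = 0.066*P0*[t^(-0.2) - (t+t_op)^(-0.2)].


P/P0 = 0.066 * [t^(-0.2) - (t + t_op)^(-0.2)]
P/P0 = 0.066 * [9481^(-0.2) - (9481 + 89429430)^(-0.2)]
P/P0 = 0.066 * [0.1601877 - 0.02568589] = 0.008877119
P = 1464 * 0.008877119 = 12.996 MW

12.996


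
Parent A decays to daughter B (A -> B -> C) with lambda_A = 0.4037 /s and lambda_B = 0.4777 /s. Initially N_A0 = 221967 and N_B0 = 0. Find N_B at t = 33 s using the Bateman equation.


N_B(t) = lambda_A * N_A0 / (lambda_B - lambda_A) * [exp(-lambda_A*t) - exp(-lambda_B*t)]
exp(-0.4037*33) = 1.637893e-06; exp(-0.4777*33) = 1.424749e-07
N_B = 0.4037 * 221967 / (0.4777 - 0.4037) * (1.637893e-06 - 1.424749e-07)
N_B = 1.8108

1.8108


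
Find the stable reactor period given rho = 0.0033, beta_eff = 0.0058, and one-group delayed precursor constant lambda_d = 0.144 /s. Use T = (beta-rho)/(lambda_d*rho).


T = (beta - rho) / (lambda_d * rho)
T = (0.0058 - 0.0033) / (0.144 * 0.0033)
T = 5.2609 s

5.2609


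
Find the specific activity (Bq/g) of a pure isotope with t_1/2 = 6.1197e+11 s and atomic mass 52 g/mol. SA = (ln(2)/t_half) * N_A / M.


lambda = ln(2) / t_half = ln(2) / 6.1197e+11 = 1.132649e-12 /s
SA = lambda * N_A / M
SA = 1.132649e-12 * 6.022e23 / 52
SA = 1.3117e+10 Bq/g

1.3117e+10


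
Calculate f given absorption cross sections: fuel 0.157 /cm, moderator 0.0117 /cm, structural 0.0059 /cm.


f = Sigma_a_fuel / (Sigma_a_fuel + Sigma_a_mod + Sigma_a_other)
f = 0.157 / (0.157 + 0.0117 + 0.0059)
f = 0.89920

0.89920


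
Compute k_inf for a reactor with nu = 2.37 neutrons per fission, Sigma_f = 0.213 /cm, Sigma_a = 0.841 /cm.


k_inf = nu * Sigma_f / Sigma_a
k_inf = 2.37 * 0.213 / 0.841
k_inf = 0.60025

0.60025


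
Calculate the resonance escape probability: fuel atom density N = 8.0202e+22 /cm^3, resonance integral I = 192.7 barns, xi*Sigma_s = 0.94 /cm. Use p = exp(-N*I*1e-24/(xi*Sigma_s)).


p = exp(-N * I * 1e-24 / (xi*Sigma_s))
p = exp(-8.0202e+22 * 192.7 * 1e-24 / 0.94)
p = 7.2375e-08

7.2375e-08


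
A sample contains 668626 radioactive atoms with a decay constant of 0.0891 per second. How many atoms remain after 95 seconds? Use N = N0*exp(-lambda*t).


N = N0 * exp(-lambda * t)
N = 668626 * exp(-0.0891 * 95)
N = 140.96

140.96


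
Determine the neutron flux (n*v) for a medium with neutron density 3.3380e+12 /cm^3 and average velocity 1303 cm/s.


phi = n * v
phi = 3.3380e+12 * 1303
phi = 4.3494e+15 /cm^2/s

4.3494e+15


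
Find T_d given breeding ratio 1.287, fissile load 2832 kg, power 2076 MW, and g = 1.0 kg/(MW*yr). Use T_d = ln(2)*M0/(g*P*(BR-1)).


Breeding gain G = BR - 1 = 1.287 - 1 = 0.287
Fissile production rate = g * P * G = 1.0 * 2076 * 0.287 = 595.812 kg/yr
T_d = ln(2) * M0 / (g * P * G)
T_d = ln(2) * 2832 / 595.812 = 3.2947 yr

3.2947


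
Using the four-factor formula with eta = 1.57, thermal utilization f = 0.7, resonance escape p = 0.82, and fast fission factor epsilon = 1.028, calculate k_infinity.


k_inf = eta * f * p * epsilon
k_inf = 1.57 * 0.7 * 0.82 * 1.028
k_inf = 0.92641

0.92641


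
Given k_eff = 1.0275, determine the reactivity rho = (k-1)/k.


rho = (k_eff - 1) / k_eff
rho = (1.0275 - 1) / 1.0275
rho = 0.026764

0.026764


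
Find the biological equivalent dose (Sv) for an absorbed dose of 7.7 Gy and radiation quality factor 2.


H = D * Q
H = 7.7 * 2
H = 15.400 Sv

15.400


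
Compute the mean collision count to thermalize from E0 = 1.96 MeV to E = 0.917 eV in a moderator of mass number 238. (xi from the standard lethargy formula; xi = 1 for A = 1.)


xi = 1 + (A-1)^2/(2A)*ln((A-1)/(A+1)) = 0.008379872 (for A = 238)
n = ln(E0/E) / xi
n = ln(1.96e6 / 0.917) / 0.008379872
n = ln(2.137405e+06) / 0.008379872 = 1739.3

1739.3


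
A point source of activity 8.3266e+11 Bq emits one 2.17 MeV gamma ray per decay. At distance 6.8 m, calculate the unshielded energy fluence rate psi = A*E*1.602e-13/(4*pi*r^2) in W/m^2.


psi = A * E * 1.602e-13 / (4*pi*r^2)
psi = 8.3266e+11 * 2.17 * 1.602e-13 / (4*pi*6.8^2)
psi = 4.9815e-04 W/m^2

4.9815e-04


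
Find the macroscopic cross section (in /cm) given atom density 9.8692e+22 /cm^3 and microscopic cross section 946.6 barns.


Sigma = N * sigma_barns * 1e-24
Sigma = 9.8692e+22 * 946.6 * 1e-24
Sigma = 93.422 /cm

93.422


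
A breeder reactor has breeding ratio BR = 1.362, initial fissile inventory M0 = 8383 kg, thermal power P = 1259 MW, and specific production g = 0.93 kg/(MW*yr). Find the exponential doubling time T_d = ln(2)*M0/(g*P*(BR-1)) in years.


Breeding gain G = BR - 1 = 1.362 - 1 = 0.362
Fissile production rate = g * P * G = 0.93 * 1259 * 0.362 = 423.85494 kg/yr
T_d = ln(2) * M0 / (g * P * G)
T_d = ln(2) * 8383 / 423.85494 = 13.709 yr

13.709


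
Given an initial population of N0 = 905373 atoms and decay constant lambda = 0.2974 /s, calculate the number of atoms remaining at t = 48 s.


N = N0 * exp(-lambda * t)
N = 905373 * exp(-0.2974 * 48)
N = 0.57172

0.57172


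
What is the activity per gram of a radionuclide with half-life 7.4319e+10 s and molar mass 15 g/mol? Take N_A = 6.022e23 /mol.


lambda = ln(2) / t_half = ln(2) / 7.4319e+10 = 9.326648e-12 /s
SA = lambda * N_A / M
SA = 9.326648e-12 * 6.022e23 / 15
SA = 3.7443e+11 Bq/g

3.7443e+11


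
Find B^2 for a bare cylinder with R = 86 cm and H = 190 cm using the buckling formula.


B^2 = (2.405/R)^2 + (pi/H)^2
B^2 = (2.405/86)^2 + (pi/190)^2
B^2 = 0.0010554 /cm^2

0.0010554


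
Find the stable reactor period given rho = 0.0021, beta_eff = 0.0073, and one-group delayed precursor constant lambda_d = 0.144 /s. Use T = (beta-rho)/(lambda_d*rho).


T = (beta - rho) / (lambda_d * rho)
T = (0.0073 - 0.0021) / (0.144 * 0.0021)
T = 17.196 s

17.196


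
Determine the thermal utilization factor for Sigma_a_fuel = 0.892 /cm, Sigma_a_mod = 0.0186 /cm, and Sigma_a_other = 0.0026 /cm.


f = Sigma_a_fuel / (Sigma_a_fuel + Sigma_a_mod + Sigma_a_other)
f = 0.892 / (0.892 + 0.0186 + 0.0026)
f = 0.97678

0.97678


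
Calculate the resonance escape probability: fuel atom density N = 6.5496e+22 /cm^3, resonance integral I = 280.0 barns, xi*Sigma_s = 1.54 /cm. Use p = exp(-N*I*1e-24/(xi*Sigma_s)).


p = exp(-N * I * 1e-24 / (xi*Sigma_s))
p = exp(-6.5496e+22 * 280.0 * 1e-24 / 1.54)
p = 6.7338e-06

6.7338e-06


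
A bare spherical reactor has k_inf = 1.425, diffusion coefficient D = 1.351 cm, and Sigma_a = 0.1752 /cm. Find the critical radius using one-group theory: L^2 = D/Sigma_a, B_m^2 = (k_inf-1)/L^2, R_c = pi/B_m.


L^2 = D / Sigma_a = 1.351 / 0.1752 = 7.711187 cm^2
B_m^2 = (k_inf - 1) / L^2 = (1.425 - 1) / 7.711187 = 0.05511473 /cm^2
For a bare sphere: B_g = pi/R, so R_c = pi / sqrt(B_m^2)
R_c = pi / sqrt(0.05511473) = 13.382 cm

13.382


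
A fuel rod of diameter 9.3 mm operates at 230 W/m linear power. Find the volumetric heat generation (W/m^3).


r = D / 2 / 1000 = 9.3 / 2 / 1000 = 0.00465 m
q''' = q' / (pi * r^2)
q''' = 230 / (pi * 0.00465^2)
q''' = 3.3859e+06 W/m^3

3.3859e+06


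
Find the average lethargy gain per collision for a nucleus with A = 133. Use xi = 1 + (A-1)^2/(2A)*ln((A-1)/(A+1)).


xi = 1 + (A-1)^2/(2A) * ln((A-1)/(A+1))
xi = 1 + (133-1)^2/(2*133) * ln((133-1)/(133 +1))
xi = 0.014962

0.014962


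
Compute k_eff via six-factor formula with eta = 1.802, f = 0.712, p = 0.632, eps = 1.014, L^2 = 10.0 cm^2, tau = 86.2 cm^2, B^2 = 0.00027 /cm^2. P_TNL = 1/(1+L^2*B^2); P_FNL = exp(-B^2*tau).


k_inf = eta*f*p*eps = 1.802*0.712*0.632*1.014 = 0.8222234
P_TNL = 1/(1 + L^2*B^2) = 1/(1 + 10.0*0.00027) = 0.9973073
P_FNL = exp(-B^2*tau) = exp(-0.00027*86.2) = 0.9769948
k_eff = k_inf * P_TNL * P_FNL = 0.8222234 * 0.9973073 * 0.9769948
k_eff = 0.80114

0.80114


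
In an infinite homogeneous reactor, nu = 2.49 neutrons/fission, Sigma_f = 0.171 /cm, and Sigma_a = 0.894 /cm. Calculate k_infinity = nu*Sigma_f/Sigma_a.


k_inf = nu * Sigma_f / Sigma_a
k_inf = 2.49 * 0.171 / 0.894
k_inf = 0.47628

0.47628


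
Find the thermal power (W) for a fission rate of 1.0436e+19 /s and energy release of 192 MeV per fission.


P = fission_rate * E_MeV * 1.602e-13
P = 1.0436e+19 * 192 * 1.602e-13
P = 3.2099e+08 W

3.2099e+08


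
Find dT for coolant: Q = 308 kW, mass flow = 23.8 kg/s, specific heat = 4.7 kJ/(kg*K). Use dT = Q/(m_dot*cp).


dT = Q / (m_dot * cp)
dT = 308 / (23.8 * 4.7)
dT = 2.7534 C

2.7534


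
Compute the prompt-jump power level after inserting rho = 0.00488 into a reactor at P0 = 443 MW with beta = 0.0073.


P1/P0 = beta / (beta - rho)
P1/P0 = 0.0073 / (0.0073 - 0.00488) = 3.016529
P1 = 443 * 3.016529 = 1336.3 MW

1336.3


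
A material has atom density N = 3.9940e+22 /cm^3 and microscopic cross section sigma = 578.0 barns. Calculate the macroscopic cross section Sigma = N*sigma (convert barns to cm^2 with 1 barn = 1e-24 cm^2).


Sigma = N * sigma_barns * 1e-24
Sigma = 3.9940e+22 * 578.0 * 1e-24
Sigma = 23.085 /cm

23.085


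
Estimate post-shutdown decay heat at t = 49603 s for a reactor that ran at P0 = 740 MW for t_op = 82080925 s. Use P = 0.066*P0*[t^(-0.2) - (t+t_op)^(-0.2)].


P/P0 = 0.066 * [t^(-0.2) - (t + t_op)^(-0.2)]
P/P0 = 0.066 * [49603^(-0.2) - (49603 + 82080925)^(-0.2)]
P/P0 = 0.066 * [0.1150531 - 0.02612757] = 0.005869085
P = 740 * 0.005869085 = 4.3431 MW

4.3431


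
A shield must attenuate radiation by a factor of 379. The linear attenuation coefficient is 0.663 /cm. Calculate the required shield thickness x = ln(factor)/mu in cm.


x = ln(factor) / mu
x = ln(379) / 0.663
x = 8.9556 cm

8.9556


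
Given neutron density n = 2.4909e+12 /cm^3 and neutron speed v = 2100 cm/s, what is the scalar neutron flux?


phi = n * v
phi = 2.4909e+12 * 2100
phi = 5.2309e+15 /cm^2/s

5.2309e+15


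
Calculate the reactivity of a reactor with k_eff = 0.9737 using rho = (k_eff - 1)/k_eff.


rho = (k_eff - 1) / k_eff
rho = (0.9737 - 1) / 0.9737
rho = -0.027010

-0.027010


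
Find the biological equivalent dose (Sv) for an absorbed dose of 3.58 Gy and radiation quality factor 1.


H = D * Q
H = 3.58 * 1
H = 3.5800 Sv

3.5800


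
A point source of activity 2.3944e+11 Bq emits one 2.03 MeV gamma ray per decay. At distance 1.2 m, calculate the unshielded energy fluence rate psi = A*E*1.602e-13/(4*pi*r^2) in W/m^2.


psi = A * E * 1.602e-13 / (4*pi*r^2)
psi = 2.3944e+11 * 2.03 * 1.602e-13 / (4*pi*1.2^2)
psi = 0.0043031 W/m^2

0.0043031


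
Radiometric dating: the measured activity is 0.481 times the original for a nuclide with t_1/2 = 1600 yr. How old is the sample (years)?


lambda = ln(2) / t_half = ln(2) / 1600 = 4.332170e-04 /yr
t = -ln(A/A0) / lambda
t = -ln(0.481) / 4.332170e-04
t = 1689.4 yr

1689.4


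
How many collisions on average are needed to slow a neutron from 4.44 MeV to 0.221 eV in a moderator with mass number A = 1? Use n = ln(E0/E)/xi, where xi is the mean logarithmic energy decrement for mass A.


xi = 1 + (A-1)^2/(2A)*ln((A-1)/(A+1)) = 1 (for A = 1)
n = ln(E0/E) / xi
n = ln(4.44e6 / 0.221) / 1
n = ln(2.009050e+07) / 1 = 16.816

16.816


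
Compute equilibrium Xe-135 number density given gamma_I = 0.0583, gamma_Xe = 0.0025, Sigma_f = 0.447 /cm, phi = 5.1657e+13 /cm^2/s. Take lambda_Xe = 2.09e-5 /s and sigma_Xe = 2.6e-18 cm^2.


Xe_eq = (gamma_I + gamma_Xe) * Sigma_f * phi / (lambda_Xe + sigma_Xe * phi)
Numerator = (0.0583 + 0.0025) * 0.447 * 5.1657e+13 = 1.403913e+12
Denominator = 2.09e-5 + 2.6e-18 * 5.1657e+13 = 1.552082e-04
Xe_eq = 1.403913e+12 / 1.552082e-04 = 9.0454e+15 /cm^3

9.0454e+15


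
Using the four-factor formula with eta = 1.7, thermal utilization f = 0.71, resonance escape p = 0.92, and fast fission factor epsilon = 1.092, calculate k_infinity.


k_inf = eta * f * p * epsilon
k_inf = 1.7 * 0.71 * 0.92 * 1.092
k_inf = 1.2126

1.2126


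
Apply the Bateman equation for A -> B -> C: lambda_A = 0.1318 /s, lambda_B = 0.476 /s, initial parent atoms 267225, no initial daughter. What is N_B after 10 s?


N_B(t) = lambda_A * N_A0 / (lambda_B - lambda_A) * [exp(-lambda_A*t) - exp(-lambda_B*t)]
exp(-0.1318*10) = 0.2676701; exp(-0.476*10) = 0.008565609
N_B = 0.1318 * 267225 / (0.476 - 0.1318) * (0.2676701 - 0.008565609)
N_B = 26513

26513


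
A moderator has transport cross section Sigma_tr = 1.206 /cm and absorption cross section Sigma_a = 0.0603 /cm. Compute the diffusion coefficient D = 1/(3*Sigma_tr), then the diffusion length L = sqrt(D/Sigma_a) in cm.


D = 1 / (3 * Sigma_tr) = 1 / (3 * 1.206) = 0.2763958 cm
L = sqrt(D / Sigma_a)
L = sqrt(0.2763958 / 0.0603)
L = 2.1410 cm

2.1410


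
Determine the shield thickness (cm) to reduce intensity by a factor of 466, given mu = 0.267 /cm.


x = ln(factor) / mu
x = ln(466) / 0.267
x = 23.012 cm

23.012


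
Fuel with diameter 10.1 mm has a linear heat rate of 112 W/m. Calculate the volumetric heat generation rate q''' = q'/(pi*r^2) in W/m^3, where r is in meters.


r = D / 2 / 1000 = 10.1 / 2 / 1000 = 0.00505 m
q''' = q' / (pi * r^2)
q''' = 112 / (pi * 0.00505^2)
q''' = 1.3979e+06 W/m^3

1.3979e+06


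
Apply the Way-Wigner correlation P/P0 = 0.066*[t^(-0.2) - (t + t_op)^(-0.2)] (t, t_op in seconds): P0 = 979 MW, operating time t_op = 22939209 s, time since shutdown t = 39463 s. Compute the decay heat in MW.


P/P0 = 0.066 * [t^(-0.2) - (t + t_op)^(-0.2)]
P/P0 = 0.066 * [39463^(-0.2) - (39463 + 22939209)^(-0.2)]
P/P0 = 0.066 * [0.1204376 - 0.03370816] = 0.005724143
P = 979 * 0.005724143 = 5.6039 MW

5.6039


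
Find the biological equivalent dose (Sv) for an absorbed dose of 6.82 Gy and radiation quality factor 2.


H = D * Q
H = 6.82 * 2
H = 13.640 Sv

13.640


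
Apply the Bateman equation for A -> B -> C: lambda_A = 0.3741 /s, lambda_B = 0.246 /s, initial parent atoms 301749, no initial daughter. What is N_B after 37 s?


N_B(t) = lambda_A * N_A0 / (lambda_B - lambda_A) * [exp(-lambda_A*t) - exp(-lambda_B*t)]
exp(-0.3741*37) = 9.741505e-07; exp(-0.246*37) = 1.114427e-04
N_B = 0.3741 * 301749 / (0.246 - 0.3741) * (9.741505e-07 - 1.114427e-04)
N_B = 97.347

97.347


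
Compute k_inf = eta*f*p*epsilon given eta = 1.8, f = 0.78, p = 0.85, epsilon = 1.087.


k_inf = eta * f * p * epsilon
k_inf = 1.8 * 0.78 * 0.85 * 1.087
k_inf = 1.2972

1.2972


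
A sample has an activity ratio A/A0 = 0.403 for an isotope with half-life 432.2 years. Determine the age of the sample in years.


lambda = ln(2) / t_half = ln(2) / 432.2 = 0.001603765 /yr
t = -ln(A/A0) / lambda
t = -ln(0.403) / 0.001603765
t = 566.68 yr

566.68


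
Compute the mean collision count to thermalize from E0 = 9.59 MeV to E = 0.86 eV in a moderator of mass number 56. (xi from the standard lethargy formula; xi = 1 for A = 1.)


xi = 1 + (A-1)^2/(2A)*ln((A-1)/(A+1)) = 0.03529286 (for A = 56)
n = ln(E0/E) / xi
n = ln(9.59e6 / 0.86) / 0.03529286
n = ln(1.115116e+07) / 0.03529286 = 459.78

459.78


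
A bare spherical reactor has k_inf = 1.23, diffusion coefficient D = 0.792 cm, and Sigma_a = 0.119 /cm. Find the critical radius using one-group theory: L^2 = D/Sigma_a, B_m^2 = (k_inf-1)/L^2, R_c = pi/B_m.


L^2 = D / Sigma_a = 0.792 / 0.119 = 6.655462 cm^2
B_m^2 = (k_inf - 1) / L^2 = (1.23 - 1) / 6.655462 = 0.03455808 /cm^2
For a bare sphere: B_g = pi/R, so R_c = pi / sqrt(B_m^2)
R_c = pi / sqrt(0.03455808) = 16.900 cm

16.900


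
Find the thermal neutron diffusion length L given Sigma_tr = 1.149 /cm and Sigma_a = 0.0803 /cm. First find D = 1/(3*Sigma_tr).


D = 1 / (3 * Sigma_tr) = 1 / (3 * 1.149) = 0.2901073 cm
L = sqrt(D / Sigma_a)
L = sqrt(0.2901073 / 0.0803)
L = 1.9007 cm

1.9007


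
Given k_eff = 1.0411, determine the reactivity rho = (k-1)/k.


rho = (k_eff - 1) / k_eff
rho = (1.0411 - 1) / 1.0411
rho = 0.039477

0.039477


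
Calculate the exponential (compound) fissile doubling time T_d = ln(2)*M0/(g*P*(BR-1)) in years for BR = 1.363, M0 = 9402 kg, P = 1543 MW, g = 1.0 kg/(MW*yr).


Breeding gain G = BR - 1 = 1.363 - 1 = 0.363
Fissile production rate = g * P * G = 1.0 * 1543 * 0.363 = 560.109 kg/yr
T_d = ln(2) * M0 / (g * P * G)
T_d = ln(2) * 9402 / 560.109 = 11.635 yr

11.635


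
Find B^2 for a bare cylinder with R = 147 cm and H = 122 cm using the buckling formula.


B^2 = (2.405/R)^2 + (pi/H)^2
B^2 = (2.405/147)^2 + (pi/122)^2
B^2 = 9.3077e-04 /cm^2

9.3077e-04


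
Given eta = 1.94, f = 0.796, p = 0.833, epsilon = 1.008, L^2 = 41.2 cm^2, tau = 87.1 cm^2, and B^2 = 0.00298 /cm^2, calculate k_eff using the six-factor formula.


k_inf = eta*f*p*eps = 1.94*0.796*0.833*1.008 = 1.296643
P_TNL = 1/(1 + L^2*B^2) = 1/(1 + 41.2*0.00298) = 0.8906496
P_FNL = exp(-B^2*tau) = exp(-0.00298*87.1) = 0.7713925
k_eff = k_inf * P_TNL * P_FNL = 1.296643 * 0.8906496 * 0.7713925
k_eff = 0.89085

0.89085


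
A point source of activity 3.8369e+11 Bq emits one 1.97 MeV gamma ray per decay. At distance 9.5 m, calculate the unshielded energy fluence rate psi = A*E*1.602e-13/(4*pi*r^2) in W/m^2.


psi = A * E * 1.602e-13 / (4*pi*r^2)
psi = 3.8369e+11 * 1.97 * 1.602e-13 / (4*pi*9.5^2)
psi = 1.0677e-04 W/m^2

1.0677e-04


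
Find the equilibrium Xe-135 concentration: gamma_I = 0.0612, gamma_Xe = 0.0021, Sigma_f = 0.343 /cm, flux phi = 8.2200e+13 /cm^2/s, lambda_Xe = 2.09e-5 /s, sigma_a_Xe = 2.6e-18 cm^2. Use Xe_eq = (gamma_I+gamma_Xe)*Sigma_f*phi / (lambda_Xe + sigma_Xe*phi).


Xe_eq = (gamma_I + gamma_Xe) * Sigma_f * phi / (lambda_Xe + sigma_Xe * phi)
Numerator = (0.0612 + 0.0021) * 0.343 * 8.2200e+13 = 1.784718e+12
Denominator = 2.09e-5 + 2.6e-18 * 8.2200e+13 = 2.346200e-04
Xe_eq = 1.784718e+12 / 2.346200e-04 = 7.6068e+15 /cm^3

7.6068e+15


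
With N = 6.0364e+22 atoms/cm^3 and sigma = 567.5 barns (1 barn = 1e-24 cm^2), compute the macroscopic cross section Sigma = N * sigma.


Sigma = N * sigma_barns * 1e-24
Sigma = 6.0364e+22 * 567.5 * 1e-24
Sigma = 34.257 /cm

34.257


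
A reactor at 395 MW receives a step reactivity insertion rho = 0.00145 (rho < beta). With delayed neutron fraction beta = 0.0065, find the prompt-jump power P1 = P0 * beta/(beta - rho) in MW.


P1/P0 = beta / (beta - rho)
P1/P0 = 0.0065 / (0.0065 - 0.00145) = 1.287129
P1 = 395 * 1.287129 = 508.42 MW

508.42


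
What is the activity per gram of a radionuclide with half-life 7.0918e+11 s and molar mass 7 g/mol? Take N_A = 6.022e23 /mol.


lambda = ln(2) / t_half = ln(2) / 7.0918e+11 = 9.773925e-13 /s
SA = lambda * N_A / M
SA = 9.773925e-13 * 6.022e23 / 7
SA = 8.4084e+10 Bq/g

8.4084e+10


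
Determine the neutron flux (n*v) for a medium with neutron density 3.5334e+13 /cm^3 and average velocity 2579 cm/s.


phi = n * v
phi = 3.5334e+13 * 2579
phi = 9.1126e+16 /cm^2/s

9.1126e+16


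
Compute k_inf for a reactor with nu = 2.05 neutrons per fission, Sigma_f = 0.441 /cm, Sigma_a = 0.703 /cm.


k_inf = nu * Sigma_f / Sigma_a
k_inf = 2.05 * 0.441 / 0.703
k_inf = 1.2860

1.2860


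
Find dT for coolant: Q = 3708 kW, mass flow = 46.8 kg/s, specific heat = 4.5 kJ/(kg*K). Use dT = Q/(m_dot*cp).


dT = Q / (m_dot * cp)
dT = 3708 / (46.8 * 4.5)
dT = 17.607 C

17.607


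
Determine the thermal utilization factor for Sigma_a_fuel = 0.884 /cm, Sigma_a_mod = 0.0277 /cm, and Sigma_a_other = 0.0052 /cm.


f = Sigma_a_fuel / (Sigma_a_fuel + Sigma_a_mod + Sigma_a_other)
f = 0.884 / (0.884 + 0.0277 + 0.0052)
f = 0.96412

0.96412


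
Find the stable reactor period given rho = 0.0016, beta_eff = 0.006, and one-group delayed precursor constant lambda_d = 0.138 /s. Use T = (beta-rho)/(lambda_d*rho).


T = (beta - rho) / (lambda_d * rho)
T = (0.006 - 0.0016) / (0.138 * 0.0016)
T = 19.928 s

19.928


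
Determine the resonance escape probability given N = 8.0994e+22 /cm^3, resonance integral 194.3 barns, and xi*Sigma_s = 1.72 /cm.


p = exp(-N * I * 1e-24 / (xi*Sigma_s))
p = exp(-8.0994e+22 * 194.3 * 1e-24 / 1.72)
p = 1.0627e-04

1.0627e-04


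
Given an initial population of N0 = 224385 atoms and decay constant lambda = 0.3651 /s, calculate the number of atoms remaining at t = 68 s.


N = N0 * exp(-lambda * t)
N = 224385 * exp(-0.3651 * 68)
N = 3.7055e-06

3.7055e-06


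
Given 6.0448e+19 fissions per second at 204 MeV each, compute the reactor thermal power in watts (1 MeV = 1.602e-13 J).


P = fission_rate * E_MeV * 1.602e-13
P = 6.0448e+19 * 204 * 1.602e-13
P = 1.9755e+09 W

1.9755e+09


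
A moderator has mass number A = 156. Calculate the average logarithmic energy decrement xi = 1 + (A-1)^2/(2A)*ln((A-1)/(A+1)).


xi = 1 + (A-1)^2/(2A) * ln((A-1)/(A+1))
xi = 1 + (156-1)^2/(2*156) * ln((156-1)/(156 +1))
xi = 0.012766

0.012766
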